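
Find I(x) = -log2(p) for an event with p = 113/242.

Information content I(x) = -log₂(p(x))
I = -log₂(113/242) = -log₂(0.4669)
I = 1.0987 bits


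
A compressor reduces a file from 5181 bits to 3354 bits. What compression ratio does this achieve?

Compression ratio = Original / Compressed
= 5181 / 3354 = 1.54:1


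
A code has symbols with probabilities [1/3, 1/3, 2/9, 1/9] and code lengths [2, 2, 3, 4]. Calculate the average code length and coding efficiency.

Average length L = Σ p_i × l_i = 2.4444 bits
Entropy H = 1.8911 bits
Efficiency η = H/L × 100% = 77.36%


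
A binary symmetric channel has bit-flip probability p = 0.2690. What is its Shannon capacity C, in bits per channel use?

For BSC with error probability p:
C = 1 - H(p) where H(p) is binary entropy
H(0.2690) = -0.2690 × log₂(0.2690) - 0.7310 × log₂(0.7310)
H(p) = 0.8400
C = 1 - 0.8400 = 0.1600 bits/use


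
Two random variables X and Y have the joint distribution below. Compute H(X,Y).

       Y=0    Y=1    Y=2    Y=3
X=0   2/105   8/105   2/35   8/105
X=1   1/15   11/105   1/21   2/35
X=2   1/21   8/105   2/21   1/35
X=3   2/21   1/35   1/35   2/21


H(X,Y) = -Σ p(x,y) log₂ p(x,y)
  p(0,0)=2/105: -0.0190 × log₂(0.0190) = 0.1088
  p(0,1)=8/105: -0.0762 × log₂(0.0762) = 0.2830
  p(0,2)=2/35: -0.0571 × log₂(0.0571) = 0.2360
  p(0,3)=8/105: -0.0762 × log₂(0.0762) = 0.2830
  p(1,0)=1/15: -0.0667 × log₂(0.0667) = 0.2605
  p(1,1)=11/105: -0.1048 × log₂(0.1048) = 0.3410
  p(1,2)=1/21: -0.0476 × log₂(0.0476) = 0.2092
  p(1,3)=2/35: -0.0571 × log₂(0.0571) = 0.2360
  p(2,0)=1/21: -0.0476 × log₂(0.0476) = 0.2092
  p(2,1)=8/105: -0.0762 × log₂(0.0762) = 0.2830
  p(2,2)=2/21: -0.0952 × log₂(0.0952) = 0.3231
  p(2,3)=1/35: -0.0286 × log₂(0.0286) = 0.1466
  p(3,0)=2/21: -0.0952 × log₂(0.0952) = 0.3231
  p(3,1)=1/35: -0.0286 × log₂(0.0286) = 0.1466
  p(3,2)=1/35: -0.0286 × log₂(0.0286) = 0.1466
  p(3,3)=2/21: -0.0952 × log₂(0.0952) = 0.3231
H(X,Y) = 3.8584 bits


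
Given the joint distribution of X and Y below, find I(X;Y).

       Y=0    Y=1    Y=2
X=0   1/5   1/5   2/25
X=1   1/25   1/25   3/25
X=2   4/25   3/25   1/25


H(X) = 1.4987, H(Y) = 1.5535, H(X,Y) = 2.9347
I(X;Y) = H(X) + H(Y) - H(X,Y) = 0.1175 bits


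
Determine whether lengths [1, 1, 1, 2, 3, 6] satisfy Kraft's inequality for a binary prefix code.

Kraft inequality: Σ 2^(-l_i) ≤ 1 for prefix-free code
Calculating: 2^(-1) + 2^(-1) + 2^(-1) + 2^(-2) + 2^(-3) + 2^(-6)
= 0.5 + 0.5 + 0.5 + 0.25 + 0.125 + 0.015625
= 1.8906
Since 1.8906 > 1, prefix-free code does not exist


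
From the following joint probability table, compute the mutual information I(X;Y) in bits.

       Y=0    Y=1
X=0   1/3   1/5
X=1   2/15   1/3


H(X) = 0.9968, H(Y) = 0.9968, H(X,Y) = 1.9086
I(X;Y) = H(X) + H(Y) - H(X,Y) = 0.0850 bits


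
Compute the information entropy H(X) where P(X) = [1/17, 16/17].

H(X) = -Σ p(x) log₂ p(x)
  -1/17 × log₂(1/17) = 0.2404
  -16/17 × log₂(16/17) = 0.0823
H(X) = 0.3228 bits


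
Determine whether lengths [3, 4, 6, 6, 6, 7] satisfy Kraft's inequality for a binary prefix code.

Kraft inequality: Σ 2^(-l_i) ≤ 1 for prefix-free code
Calculating: 2^(-3) + 2^(-4) + 2^(-6) + 2^(-6) + 2^(-6) + 2^(-7)
= 0.125 + 0.0625 + 0.015625 + 0.015625 + 0.015625 + 0.0078125
= 0.2422
Since 0.2422 ≤ 1, prefix-free code exists


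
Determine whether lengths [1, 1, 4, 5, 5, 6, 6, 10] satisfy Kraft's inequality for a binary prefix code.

Kraft inequality: Σ 2^(-l_i) ≤ 1 for prefix-free code
Calculating: 2^(-1) + 2^(-1) + 2^(-4) + 2^(-5) + 2^(-5) + 2^(-6) + 2^(-6) + 2^(-10)
= 0.5 + 0.5 + 0.0625 + 0.03125 + 0.03125 + 0.015625 + 0.015625 + 0.0009765625
= 1.1572
Since 1.1572 > 1, prefix-free code does not exist


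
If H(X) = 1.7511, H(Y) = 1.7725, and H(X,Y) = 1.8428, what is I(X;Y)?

I(X;Y) = H(X) + H(Y) - H(X,Y)
I(X;Y) = 1.7511 + 1.7725 - 1.8428 = 1.6808 bits


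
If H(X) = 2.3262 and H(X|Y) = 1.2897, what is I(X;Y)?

I(X;Y) = H(X) - H(X|Y)
I(X;Y) = 2.3262 - 1.2897 = 1.0365 bits


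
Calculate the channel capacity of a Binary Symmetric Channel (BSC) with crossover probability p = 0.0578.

For BSC with error probability p:
C = 1 - H(p) where H(p) is binary entropy
H(0.0578) = -0.0578 × log₂(0.0578) - 0.9422 × log₂(0.9422)
H(p) = 0.3186
C = 1 - 0.3186 = 0.6814 bits/use


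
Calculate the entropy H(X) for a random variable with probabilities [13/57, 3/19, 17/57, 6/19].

H(X) = -Σ p(x) log₂ p(x)
  -13/57 × log₂(13/57) = 0.4863
  -3/19 × log₂(3/19) = 0.4205
  -17/57 × log₂(17/57) = 0.5206
  -6/19 × log₂(6/19) = 0.5251
H(X) = 1.9525 bits


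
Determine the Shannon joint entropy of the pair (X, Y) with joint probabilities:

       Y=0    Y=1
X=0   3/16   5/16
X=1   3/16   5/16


H(X,Y) = -Σ p(x,y) log₂ p(x,y)
  p(0,0)=3/16: -0.1875 × log₂(0.1875) = 0.4528
  p(0,1)=5/16: -0.3125 × log₂(0.3125) = 0.5244
  p(1,0)=3/16: -0.1875 × log₂(0.1875) = 0.4528
  p(1,1)=5/16: -0.3125 × log₂(0.3125) = 0.5244
H(X,Y) = 1.9544 bits


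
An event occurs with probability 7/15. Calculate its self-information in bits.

Information content I(x) = -log₂(p(x))
I = -log₂(7/15) = -log₂(0.4667)
I = 1.0995 bits


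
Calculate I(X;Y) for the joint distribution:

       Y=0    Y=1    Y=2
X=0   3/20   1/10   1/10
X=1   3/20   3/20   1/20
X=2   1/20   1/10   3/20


H(X) = 1.5813, H(Y) = 1.5813, H(X,Y) = 3.0710
I(X;Y) = H(X) + H(Y) - H(X,Y) = 0.0916 bits


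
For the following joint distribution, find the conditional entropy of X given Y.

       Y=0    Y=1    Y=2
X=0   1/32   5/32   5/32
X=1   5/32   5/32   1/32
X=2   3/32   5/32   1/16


H(X|Y) = Σ_y p(y) H(X|Y=y)
  p(Y=0) = 9/32, H(X|Y=0) = 1.3516
  p(Y=1) = 15/32, H(X|Y=1) = 1.5850
  p(Y=2) = 1/4, H(X|Y=2) = 1.2988
H(X|Y) = 0.2812×1.3516 + 0.4688×1.5850 + 0.2500×1.2988 = 1.4478 bits


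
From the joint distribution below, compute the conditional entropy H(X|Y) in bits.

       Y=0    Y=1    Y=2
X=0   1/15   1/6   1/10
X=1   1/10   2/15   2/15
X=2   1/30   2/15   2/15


H(X|Y) = Σ_y p(y) H(X|Y=y)
  p(Y=0) = 1/5, H(X|Y=0) = 1.4591
  p(Y=1) = 13/30, H(X|Y=1) = 1.5766
  p(Y=2) = 11/30, H(X|Y=2) = 1.5726
H(X|Y) = 0.2000×1.4591 + 0.4333×1.5766 + 0.3667×1.5726 = 1.5517 bits


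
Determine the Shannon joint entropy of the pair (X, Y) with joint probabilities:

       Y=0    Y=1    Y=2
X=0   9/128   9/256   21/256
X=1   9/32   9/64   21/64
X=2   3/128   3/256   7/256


H(X,Y) = -Σ p(x,y) log₂ p(x,y)
  p(0,0)=9/128: -0.0703 × log₂(0.0703) = 0.2693
  p(0,1)=9/256: -0.0352 × log₂(0.0352) = 0.1698
  p(0,2)=21/256: -0.0820 × log₂(0.0820) = 0.2959
  p(1,0)=9/32: -0.2812 × log₂(0.2812) = 0.5147
  p(1,1)=9/64: -0.1406 × log₂(0.1406) = 0.3980
  p(1,2)=21/64: -0.3281 × log₂(0.3281) = 0.5275
  p(2,0)=3/128: -0.0234 × log₂(0.0234) = 0.1269
  p(2,1)=3/256: -0.0117 × log₂(0.0117) = 0.0752
  p(2,2)=7/256: -0.0273 × log₂(0.0273) = 0.1420
H(X,Y) = 2.5193 bits


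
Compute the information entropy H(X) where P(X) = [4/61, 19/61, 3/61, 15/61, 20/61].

H(X) = -Σ p(x) log₂ p(x)
  -4/61 × log₂(4/61) = 0.2578
  -19/61 × log₂(19/61) = 0.5242
  -3/61 × log₂(3/61) = 0.2137
  -15/61 × log₂(15/61) = 0.4977
  -20/61 × log₂(20/61) = 0.5275
H(X) = 2.0208 bits


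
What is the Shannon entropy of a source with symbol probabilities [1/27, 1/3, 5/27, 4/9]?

H(X) = -Σ p(x) log₂ p(x)
  -1/27 × log₂(1/27) = 0.1761
  -1/3 × log₂(1/3) = 0.5283
  -5/27 × log₂(5/27) = 0.4505
  -4/9 × log₂(4/9) = 0.5200
H(X) = 1.6749 bits


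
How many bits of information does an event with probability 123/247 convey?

Information content I(x) = -log₂(p(x))
I = -log₂(123/247) = -log₂(0.4980)
I = 1.0059 bits


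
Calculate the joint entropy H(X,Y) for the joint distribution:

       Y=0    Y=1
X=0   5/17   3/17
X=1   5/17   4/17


H(X,Y) = -Σ p(x,y) log₂ p(x,y)
  p(0,0)=5/17: -0.2941 × log₂(0.2941) = 0.5193
  p(0,1)=3/17: -0.1765 × log₂(0.1765) = 0.4416
  p(1,0)=5/17: -0.2941 × log₂(0.2941) = 0.5193
  p(1,1)=4/17: -0.2353 × log₂(0.2353) = 0.4912
H(X,Y) = 1.9713 bits


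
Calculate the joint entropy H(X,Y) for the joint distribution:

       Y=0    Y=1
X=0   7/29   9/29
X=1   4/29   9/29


H(X,Y) = -Σ p(x,y) log₂ p(x,y)
  p(0,0)=7/29: -0.2414 × log₂(0.2414) = 0.4950
  p(0,1)=9/29: -0.3103 × log₂(0.3103) = 0.5239
  p(1,0)=4/29: -0.1379 × log₂(0.1379) = 0.3942
  p(1,1)=9/29: -0.3103 × log₂(0.3103) = 0.5239
H(X,Y) = 1.9369 bits


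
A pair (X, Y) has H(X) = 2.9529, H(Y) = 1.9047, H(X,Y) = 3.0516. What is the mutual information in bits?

I(X;Y) = H(X) + H(Y) - H(X,Y)
I(X;Y) = 2.9529 + 1.9047 - 3.0516 = 1.806 bits


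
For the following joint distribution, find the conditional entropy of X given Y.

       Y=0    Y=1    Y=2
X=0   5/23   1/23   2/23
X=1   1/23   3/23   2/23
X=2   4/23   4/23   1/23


H(X|Y) = Σ_y p(y) H(X|Y=y)
  p(Y=0) = 10/23, H(X|Y=0) = 1.3610
  p(Y=1) = 8/23, H(X|Y=1) = 1.4056
  p(Y=2) = 5/23, H(X|Y=2) = 1.5219
H(X|Y) = 0.4348×1.3610 + 0.3478×1.4056 + 0.2174×1.5219 = 1.4115 bits


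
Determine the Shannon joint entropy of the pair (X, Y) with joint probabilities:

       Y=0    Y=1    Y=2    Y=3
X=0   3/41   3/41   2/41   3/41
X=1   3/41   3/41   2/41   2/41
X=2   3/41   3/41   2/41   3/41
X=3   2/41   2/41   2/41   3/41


H(X,Y) = -Σ p(x,y) log₂ p(x,y)
  p(0,0)=3/41: -0.0732 × log₂(0.0732) = 0.2760
  p(0,1)=3/41: -0.0732 × log₂(0.0732) = 0.2760
  p(0,2)=2/41: -0.0488 × log₂(0.0488) = 0.2126
  p(0,3)=3/41: -0.0732 × log₂(0.0732) = 0.2760
  p(1,0)=3/41: -0.0732 × log₂(0.0732) = 0.2760
  p(1,1)=3/41: -0.0732 × log₂(0.0732) = 0.2760
  p(1,2)=2/41: -0.0488 × log₂(0.0488) = 0.2126
  p(1,3)=2/41: -0.0488 × log₂(0.0488) = 0.2126
  p(2,0)=3/41: -0.0732 × log₂(0.0732) = 0.2760
  p(2,1)=3/41: -0.0732 × log₂(0.0732) = 0.2760
  p(2,2)=2/41: -0.0488 × log₂(0.0488) = 0.2126
  p(2,3)=3/41: -0.0732 × log₂(0.0732) = 0.2760
  p(3,0)=2/41: -0.0488 × log₂(0.0488) = 0.2126
  p(3,1)=2/41: -0.0488 × log₂(0.0488) = 0.2126
  p(3,2)=2/41: -0.0488 × log₂(0.0488) = 0.2126
  p(3,3)=3/41: -0.0732 × log₂(0.0732) = 0.2760
H(X,Y) = 3.9723 bits


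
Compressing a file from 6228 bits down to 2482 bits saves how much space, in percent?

Space savings = (1 - Compressed/Original) × 100%
= (1 - 2482/6228) × 100%
= 60.15%


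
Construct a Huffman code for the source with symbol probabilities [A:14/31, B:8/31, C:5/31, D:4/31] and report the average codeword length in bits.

Huffman tree construction:
Combine smallest probabilities repeatedly
Resulting codes:
  A: 0 (length 1)
  B: 10 (length 2)
  C: 111 (length 3)
  D: 110 (length 3)
Average length = Σ p(s) × length(s) = 1.8387 bits


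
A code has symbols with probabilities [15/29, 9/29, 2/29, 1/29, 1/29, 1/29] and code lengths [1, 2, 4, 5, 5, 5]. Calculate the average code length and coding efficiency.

Average length L = Σ p_i × l_i = 1.9310 bits
Entropy H = 1.7844 bits
Efficiency η = H/L × 100% = 92.41%


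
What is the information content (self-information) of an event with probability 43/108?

Information content I(x) = -log₂(p(x))
I = -log₂(43/108) = -log₂(0.3981)
I = 1.3286 bits


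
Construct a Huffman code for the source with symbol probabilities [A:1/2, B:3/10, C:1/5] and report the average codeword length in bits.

Huffman tree construction:
Combine smallest probabilities repeatedly
Resulting codes:
  A: 0 (length 1)
  B: 11 (length 2)
  C: 10 (length 2)
Average length = Σ p(s) × length(s) = 1.5000 bits


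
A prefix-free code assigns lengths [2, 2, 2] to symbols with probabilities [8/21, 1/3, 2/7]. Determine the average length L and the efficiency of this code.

Average length L = Σ p_i × l_i = 2.0000 bits
Entropy H = 1.5751 bits
Efficiency η = H/L × 100% = 78.76%


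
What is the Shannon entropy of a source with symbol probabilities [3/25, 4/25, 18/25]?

H(X) = -Σ p(x) log₂ p(x)
  -3/25 × log₂(3/25) = 0.3671
  -4/25 × log₂(4/25) = 0.4230
  -18/25 × log₂(18/25) = 0.3412
H(X) = 1.1313 bits


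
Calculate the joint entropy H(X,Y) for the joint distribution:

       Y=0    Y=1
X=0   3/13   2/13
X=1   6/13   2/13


H(X,Y) = -Σ p(x,y) log₂ p(x,y)
  p(0,0)=3/13: -0.2308 × log₂(0.2308) = 0.4882
  p(0,1)=2/13: -0.1538 × log₂(0.1538) = 0.4155
  p(1,0)=6/13: -0.4615 × log₂(0.4615) = 0.5148
  p(1,1)=2/13: -0.1538 × log₂(0.1538) = 0.4155
H(X,Y) = 1.8339 bits


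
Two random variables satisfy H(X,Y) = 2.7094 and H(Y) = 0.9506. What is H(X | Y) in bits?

Chain rule: H(X,Y) = H(X|Y) + H(Y)
H(X|Y) = H(X,Y) - H(Y) = 2.7094 - 0.9506 = 1.7588 bits


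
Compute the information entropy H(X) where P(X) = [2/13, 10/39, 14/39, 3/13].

H(X) = -Σ p(x) log₂ p(x)
  -2/13 × log₂(2/13) = 0.4155
  -10/39 × log₂(10/39) = 0.5035
  -14/39 × log₂(14/39) = 0.5306
  -3/13 × log₂(3/13) = 0.4882
H(X) = 1.9377 bits


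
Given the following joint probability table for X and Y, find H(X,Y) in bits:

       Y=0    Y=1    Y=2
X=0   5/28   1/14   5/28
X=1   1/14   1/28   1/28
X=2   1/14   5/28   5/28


H(X,Y) = -Σ p(x,y) log₂ p(x,y)
  p(0,0)=5/28: -0.1786 × log₂(0.1786) = 0.4438
  p(0,1)=1/14: -0.0714 × log₂(0.0714) = 0.2720
  p(0,2)=5/28: -0.1786 × log₂(0.1786) = 0.4438
  p(1,0)=1/14: -0.0714 × log₂(0.0714) = 0.2720
  p(1,1)=1/28: -0.0357 × log₂(0.0357) = 0.1717
  p(1,2)=1/28: -0.0357 × log₂(0.0357) = 0.1717
  p(2,0)=1/14: -0.0714 × log₂(0.0714) = 0.2720
  p(2,1)=5/28: -0.1786 × log₂(0.1786) = 0.4438
  p(2,2)=5/28: -0.1786 × log₂(0.1786) = 0.4438
H(X,Y) = 2.9345 bits


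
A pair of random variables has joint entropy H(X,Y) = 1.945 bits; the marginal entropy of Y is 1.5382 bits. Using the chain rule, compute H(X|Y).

Chain rule: H(X,Y) = H(X|Y) + H(Y)
H(X|Y) = H(X,Y) - H(Y) = 1.945 - 1.5382 = 0.4068 bits


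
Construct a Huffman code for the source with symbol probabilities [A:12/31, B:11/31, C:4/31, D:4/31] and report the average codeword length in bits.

Huffman tree construction:
Combine smallest probabilities repeatedly
Resulting codes:
  A: 0 (length 1)
  B: 11 (length 2)
  C: 100 (length 3)
  D: 101 (length 3)
Average length = Σ p(s) × length(s) = 1.8710 bits


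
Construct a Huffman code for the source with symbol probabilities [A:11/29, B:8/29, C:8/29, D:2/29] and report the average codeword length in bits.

Huffman tree construction:
Combine smallest probabilities repeatedly
Resulting codes:
  A: 0 (length 1)
  B: 111 (length 3)
  C: 10 (length 2)
  D: 110 (length 3)
Average length = Σ p(s) × length(s) = 1.9655 bits


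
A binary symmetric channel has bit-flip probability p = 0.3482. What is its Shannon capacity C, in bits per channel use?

For BSC with error probability p:
C = 1 - H(p) where H(p) is binary entropy
H(0.3482) = -0.3482 × log₂(0.3482) - 0.6518 × log₂(0.6518)
H(p) = 0.9325
C = 1 - 0.9325 = 0.0675 bits/use


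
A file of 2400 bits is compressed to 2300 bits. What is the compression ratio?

Compression ratio = Original / Compressed
= 2400 / 2300 = 1.04:1


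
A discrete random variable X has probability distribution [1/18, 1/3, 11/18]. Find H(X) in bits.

H(X) = -Σ p(x) log₂ p(x)
  -1/18 × log₂(1/18) = 0.2317
  -1/3 × log₂(1/3) = 0.5283
  -11/18 × log₂(11/18) = 0.4342
H(X) = 1.1942 bits


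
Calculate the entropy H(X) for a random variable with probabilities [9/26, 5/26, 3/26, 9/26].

H(X) = -Σ p(x) log₂ p(x)
  -9/26 × log₂(9/26) = 0.5298
  -5/26 × log₂(5/26) = 0.4574
  -3/26 × log₂(3/26) = 0.3595
  -9/26 × log₂(9/26) = 0.5298
H(X) = 1.8765 bits


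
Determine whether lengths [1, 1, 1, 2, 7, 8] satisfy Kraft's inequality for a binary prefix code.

Kraft inequality: Σ 2^(-l_i) ≤ 1 for prefix-free code
Calculating: 2^(-1) + 2^(-1) + 2^(-1) + 2^(-2) + 2^(-7) + 2^(-8)
= 0.5 + 0.5 + 0.5 + 0.25 + 0.0078125 + 0.00390625
= 1.7617
Since 1.7617 > 1, prefix-free code does not exist


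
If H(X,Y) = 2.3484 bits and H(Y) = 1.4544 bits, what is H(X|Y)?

Chain rule: H(X,Y) = H(X|Y) + H(Y)
H(X|Y) = H(X,Y) - H(Y) = 2.3484 - 1.4544 = 0.894 bits


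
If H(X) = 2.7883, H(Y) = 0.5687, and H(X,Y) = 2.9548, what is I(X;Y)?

I(X;Y) = H(X) + H(Y) - H(X,Y)
I(X;Y) = 2.7883 + 0.5687 - 2.9548 = 0.4022 bits


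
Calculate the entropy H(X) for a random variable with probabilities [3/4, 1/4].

H(X) = -Σ p(x) log₂ p(x)
  -3/4 × log₂(3/4) = 0.3113
  -1/4 × log₂(1/4) = 0.5000
H(X) = 0.8113 bits


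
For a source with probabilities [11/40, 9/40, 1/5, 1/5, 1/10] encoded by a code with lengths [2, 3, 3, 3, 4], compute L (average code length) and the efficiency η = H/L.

Average length L = Σ p_i × l_i = 2.8250 bits
Entropy H = 2.2574 bits
Efficiency η = H/L × 100% = 79.91%


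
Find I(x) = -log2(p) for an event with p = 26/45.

Information content I(x) = -log₂(p(x))
I = -log₂(26/45) = -log₂(0.5778)
I = 0.7914 bits


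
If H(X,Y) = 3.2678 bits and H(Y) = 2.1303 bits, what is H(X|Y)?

Chain rule: H(X,Y) = H(X|Y) + H(Y)
H(X|Y) = H(X,Y) - H(Y) = 3.2678 - 2.1303 = 1.1375 bits


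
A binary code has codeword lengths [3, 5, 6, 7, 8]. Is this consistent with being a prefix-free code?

Kraft inequality: Σ 2^(-l_i) ≤ 1 for prefix-free code
Calculating: 2^(-3) + 2^(-5) + 2^(-6) + 2^(-7) + 2^(-8)
= 0.125 + 0.03125 + 0.015625 + 0.0078125 + 0.00390625
= 0.1836
Since 0.1836 ≤ 1, prefix-free code exists


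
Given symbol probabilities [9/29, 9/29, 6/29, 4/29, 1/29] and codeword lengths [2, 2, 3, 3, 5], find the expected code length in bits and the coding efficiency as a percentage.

Average length L = Σ p_i × l_i = 2.4483 bits
Entropy H = 2.0798 bits
Efficiency η = H/L × 100% = 84.95%


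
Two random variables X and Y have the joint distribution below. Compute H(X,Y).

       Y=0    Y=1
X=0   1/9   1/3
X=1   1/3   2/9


H(X,Y) = -Σ p(x,y) log₂ p(x,y)
  p(0,0)=1/9: -0.1111 × log₂(0.1111) = 0.3522
  p(0,1)=1/3: -0.3333 × log₂(0.3333) = 0.5283
  p(1,0)=1/3: -0.3333 × log₂(0.3333) = 0.5283
  p(1,1)=2/9: -0.2222 × log₂(0.2222) = 0.4822
H(X,Y) = 1.8911 bits


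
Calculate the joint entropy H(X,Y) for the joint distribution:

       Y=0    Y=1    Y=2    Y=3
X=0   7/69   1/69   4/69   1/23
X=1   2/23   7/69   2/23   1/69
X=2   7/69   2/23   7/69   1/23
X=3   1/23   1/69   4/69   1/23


H(X,Y) = -Σ p(x,y) log₂ p(x,y)
  p(0,0)=7/69: -0.1014 × log₂(0.1014) = 0.3349
  p(0,1)=1/69: -0.0145 × log₂(0.0145) = 0.0885
  p(0,2)=4/69: -0.0580 × log₂(0.0580) = 0.2382
  p(0,3)=1/23: -0.0435 × log₂(0.0435) = 0.1967
  p(1,0)=2/23: -0.0870 × log₂(0.0870) = 0.3064
  p(1,1)=7/69: -0.1014 × log₂(0.1014) = 0.3349
  p(1,2)=2/23: -0.0870 × log₂(0.0870) = 0.3064
  p(1,3)=1/69: -0.0145 × log₂(0.0145) = 0.0885
  p(2,0)=7/69: -0.1014 × log₂(0.1014) = 0.3349
  p(2,1)=2/23: -0.0870 × log₂(0.0870) = 0.3064
  p(2,2)=7/69: -0.1014 × log₂(0.1014) = 0.3349
  p(2,3)=1/23: -0.0435 × log₂(0.0435) = 0.1967
  p(3,0)=1/23: -0.0435 × log₂(0.0435) = 0.1967
  p(3,1)=1/69: -0.0145 × log₂(0.0145) = 0.0885
  p(3,2)=4/69: -0.0580 × log₂(0.0580) = 0.2382
  p(3,3)=1/23: -0.0435 × log₂(0.0435) = 0.1967
H(X,Y) = 3.7874 bits


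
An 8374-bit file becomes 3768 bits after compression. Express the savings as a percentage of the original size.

Space savings = (1 - Compressed/Original) × 100%
= (1 - 3768/8374) × 100%
= 55.00%


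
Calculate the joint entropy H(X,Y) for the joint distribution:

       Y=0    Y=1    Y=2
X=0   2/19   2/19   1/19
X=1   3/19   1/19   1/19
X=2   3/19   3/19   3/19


H(X,Y) = -Σ p(x,y) log₂ p(x,y)
  p(0,0)=2/19: -0.1053 × log₂(0.1053) = 0.3419
  p(0,1)=2/19: -0.1053 × log₂(0.1053) = 0.3419
  p(0,2)=1/19: -0.0526 × log₂(0.0526) = 0.2236
  p(1,0)=3/19: -0.1579 × log₂(0.1579) = 0.4205
  p(1,1)=1/19: -0.0526 × log₂(0.0526) = 0.2236
  p(1,2)=1/19: -0.0526 × log₂(0.0526) = 0.2236
  p(2,0)=3/19: -0.1579 × log₂(0.1579) = 0.4205
  p(2,1)=3/19: -0.1579 × log₂(0.1579) = 0.4205
  p(2,2)=3/19: -0.1579 × log₂(0.1579) = 0.4205
H(X,Y) = 3.0364 bits


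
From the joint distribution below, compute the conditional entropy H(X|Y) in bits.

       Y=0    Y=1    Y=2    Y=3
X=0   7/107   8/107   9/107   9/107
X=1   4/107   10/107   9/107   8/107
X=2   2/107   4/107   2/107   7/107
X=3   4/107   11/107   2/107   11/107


H(X|Y) = Σ_y p(y) H(X|Y=y)
  p(Y=0) = 17/107, H(X|Y=0) = 1.8727
  p(Y=1) = 33/107, H(X|Y=1) = 1.9149
  p(Y=2) = 22/107, H(X|Y=2) = 1.6840
  p(Y=3) = 35/107, H(X|Y=3) = 1.9797
H(X|Y) = 0.1589×1.8727 + 0.3084×1.9149 + 0.2056×1.6840 + 0.3271×1.9797 = 1.8819 bits


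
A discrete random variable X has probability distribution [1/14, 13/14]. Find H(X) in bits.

H(X) = -Σ p(x) log₂ p(x)
  -1/14 × log₂(1/14) = 0.2720
  -13/14 × log₂(13/14) = 0.0993
H(X) = 0.3712 bits


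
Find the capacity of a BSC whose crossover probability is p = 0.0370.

For BSC with error probability p:
C = 1 - H(p) where H(p) is binary entropy
H(0.0370) = -0.0370 × log₂(0.0370) - 0.9630 × log₂(0.9630)
H(p) = 0.2284
C = 1 - 0.2284 = 0.7716 bits/use


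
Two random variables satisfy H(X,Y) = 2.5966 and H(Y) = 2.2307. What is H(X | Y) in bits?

Chain rule: H(X,Y) = H(X|Y) + H(Y)
H(X|Y) = H(X,Y) - H(Y) = 2.5966 - 2.2307 = 0.3659 bits


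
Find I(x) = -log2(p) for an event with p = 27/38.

Information content I(x) = -log₂(p(x))
I = -log₂(27/38) = -log₂(0.7105)
I = 0.4930 bits


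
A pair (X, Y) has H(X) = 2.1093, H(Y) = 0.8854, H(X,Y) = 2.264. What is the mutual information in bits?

I(X;Y) = H(X) + H(Y) - H(X,Y)
I(X;Y) = 2.1093 + 0.8854 - 2.264 = 0.7307 bits


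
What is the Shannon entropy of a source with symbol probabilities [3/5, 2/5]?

H(X) = -Σ p(x) log₂ p(x)
  -3/5 × log₂(3/5) = 0.4422
  -2/5 × log₂(2/5) = 0.5288
H(X) = 0.9710 bits


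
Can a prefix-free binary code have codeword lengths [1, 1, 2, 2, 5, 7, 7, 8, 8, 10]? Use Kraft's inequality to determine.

Kraft inequality: Σ 2^(-l_i) ≤ 1 for prefix-free code
Calculating: 2^(-1) + 2^(-1) + 2^(-2) + 2^(-2) + 2^(-5) + 2^(-7) + 2^(-7) + 2^(-8) + 2^(-8) + 2^(-10)
= 0.5 + 0.5 + 0.25 + 0.25 + 0.03125 + 0.0078125 + 0.0078125 + 0.00390625 + 0.00390625 + 0.0009765625
= 1.5557
Since 1.5557 > 1, prefix-free code does not exist


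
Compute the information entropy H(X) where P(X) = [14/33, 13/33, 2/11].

H(X) = -Σ p(x) log₂ p(x)
  -14/33 × log₂(14/33) = 0.5248
  -13/33 × log₂(13/33) = 0.5294
  -2/11 × log₂(2/11) = 0.4472
H(X) = 1.5014 bits


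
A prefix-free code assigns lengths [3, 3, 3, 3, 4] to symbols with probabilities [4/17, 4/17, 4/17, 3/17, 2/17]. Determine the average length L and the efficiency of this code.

Average length L = Σ p_i × l_i = 3.1176 bits
Entropy H = 2.2784 bits
Efficiency η = H/L × 100% = 73.08%


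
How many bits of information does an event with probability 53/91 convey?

Information content I(x) = -log₂(p(x))
I = -log₂(53/91) = -log₂(0.5824)
I = 0.7799 bits


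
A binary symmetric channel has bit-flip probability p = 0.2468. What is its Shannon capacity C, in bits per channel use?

For BSC with error probability p:
C = 1 - H(p) where H(p) is binary entropy
H(0.2468) = -0.2468 × log₂(0.2468) - 0.7532 × log₂(0.7532)
H(p) = 0.8062
C = 1 - 0.8062 = 0.1938 bits/use


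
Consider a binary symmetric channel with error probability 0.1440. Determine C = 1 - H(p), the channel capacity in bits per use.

For BSC with error probability p:
C = 1 - H(p) where H(p) is binary entropy
H(0.1440) = -0.1440 × log₂(0.1440) - 0.8560 × log₂(0.8560)
H(p) = 0.5946
C = 1 - 0.5946 = 0.4054 bits/use


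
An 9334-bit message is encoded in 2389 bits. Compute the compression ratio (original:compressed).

Compression ratio = Original / Compressed
= 9334 / 2389 = 3.91:1


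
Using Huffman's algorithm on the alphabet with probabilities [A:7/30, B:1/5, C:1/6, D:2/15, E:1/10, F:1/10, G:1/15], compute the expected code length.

Huffman tree construction:
Combine smallest probabilities repeatedly
Resulting codes:
  A: 01 (length 2)
  B: 00 (length 2)
  C: 110 (length 3)
  D: 101 (length 3)
  E: 1111 (length 4)
  F: 100 (length 3)
  G: 1110 (length 4)
Average length = Σ p(s) × length(s) = 2.7333 bits


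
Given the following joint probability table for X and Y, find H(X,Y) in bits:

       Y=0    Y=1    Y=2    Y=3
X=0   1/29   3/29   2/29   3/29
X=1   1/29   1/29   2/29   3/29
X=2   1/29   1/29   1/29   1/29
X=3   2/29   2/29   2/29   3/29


H(X,Y) = -Σ p(x,y) log₂ p(x,y)
  p(0,0)=1/29: -0.0345 × log₂(0.0345) = 0.1675
  p(0,1)=3/29: -0.1034 × log₂(0.1034) = 0.3386
  p(0,2)=2/29: -0.0690 × log₂(0.0690) = 0.2661
  p(0,3)=3/29: -0.1034 × log₂(0.1034) = 0.3386
  p(1,0)=1/29: -0.0345 × log₂(0.0345) = 0.1675
  p(1,1)=1/29: -0.0345 × log₂(0.0345) = 0.1675
  p(1,2)=2/29: -0.0690 × log₂(0.0690) = 0.2661
  p(1,3)=3/29: -0.1034 × log₂(0.1034) = 0.3386
  p(2,0)=1/29: -0.0345 × log₂(0.0345) = 0.1675
  p(2,1)=1/29: -0.0345 × log₂(0.0345) = 0.1675
  p(2,2)=1/29: -0.0345 × log₂(0.0345) = 0.1675
  p(2,3)=1/29: -0.0345 × log₂(0.0345) = 0.1675
  p(3,0)=2/29: -0.0690 × log₂(0.0690) = 0.2661
  p(3,1)=2/29: -0.0690 × log₂(0.0690) = 0.2661
  p(3,2)=2/29: -0.0690 × log₂(0.0690) = 0.2661
  p(3,3)=3/29: -0.1034 × log₂(0.1034) = 0.3386
H(X,Y) = 3.8573 bits


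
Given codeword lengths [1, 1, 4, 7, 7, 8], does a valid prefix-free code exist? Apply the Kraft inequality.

Kraft inequality: Σ 2^(-l_i) ≤ 1 for prefix-free code
Calculating: 2^(-1) + 2^(-1) + 2^(-4) + 2^(-7) + 2^(-7) + 2^(-8)
= 0.5 + 0.5 + 0.0625 + 0.0078125 + 0.0078125 + 0.00390625
= 1.0820
Since 1.0820 > 1, prefix-free code does not exist


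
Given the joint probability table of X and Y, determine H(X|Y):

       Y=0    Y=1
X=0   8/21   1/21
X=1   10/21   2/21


H(X|Y) = Σ_y p(y) H(X|Y=y)
  p(Y=0) = 6/7, H(X|Y=0) = 0.9911
  p(Y=1) = 1/7, H(X|Y=1) = 0.9183
H(X|Y) = 0.8571×0.9911 + 0.1429×0.9183 = 0.9807 bits


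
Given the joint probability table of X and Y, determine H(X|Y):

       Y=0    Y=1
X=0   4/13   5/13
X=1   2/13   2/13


H(X|Y) = Σ_y p(y) H(X|Y=y)
  p(Y=0) = 6/13, H(X|Y=0) = 0.9183
  p(Y=1) = 7/13, H(X|Y=1) = 0.8631
H(X|Y) = 0.4615×0.9183 + 0.5385×0.8631 = 0.8886 bits


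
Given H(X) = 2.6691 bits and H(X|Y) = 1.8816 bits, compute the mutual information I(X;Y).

I(X;Y) = H(X) - H(X|Y)
I(X;Y) = 2.6691 - 1.8816 = 0.7875 bits


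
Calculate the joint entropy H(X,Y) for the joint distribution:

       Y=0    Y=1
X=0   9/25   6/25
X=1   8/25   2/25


H(X,Y) = -Σ p(x,y) log₂ p(x,y)
  p(0,0)=9/25: -0.3600 × log₂(0.3600) = 0.5306
  p(0,1)=6/25: -0.2400 × log₂(0.2400) = 0.4941
  p(1,0)=8/25: -0.3200 × log₂(0.3200) = 0.5260
  p(1,1)=2/25: -0.0800 × log₂(0.0800) = 0.2915
H(X,Y) = 1.8423 bits


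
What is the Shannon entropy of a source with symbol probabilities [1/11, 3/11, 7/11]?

H(X) = -Σ p(x) log₂ p(x)
  -1/11 × log₂(1/11) = 0.3145
  -3/11 × log₂(3/11) = 0.5112
  -7/11 × log₂(7/11) = 0.4150
H(X) = 1.2407 bits


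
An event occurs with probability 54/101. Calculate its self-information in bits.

Information content I(x) = -log₂(p(x))
I = -log₂(54/101) = -log₂(0.5347)
I = 0.9033 bits


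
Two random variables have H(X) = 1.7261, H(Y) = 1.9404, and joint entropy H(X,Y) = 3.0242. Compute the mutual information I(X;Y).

I(X;Y) = H(X) + H(Y) - H(X,Y)
I(X;Y) = 1.7261 + 1.9404 - 3.0242 = 0.6423 bits


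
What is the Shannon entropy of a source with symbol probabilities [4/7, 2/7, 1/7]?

H(X) = -Σ p(x) log₂ p(x)
  -4/7 × log₂(4/7) = 0.4613
  -2/7 × log₂(2/7) = 0.5164
  -1/7 × log₂(1/7) = 0.4011
H(X) = 1.3788 bits


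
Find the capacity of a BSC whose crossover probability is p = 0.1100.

For BSC with error probability p:
C = 1 - H(p) where H(p) is binary entropy
H(0.1100) = -0.1100 × log₂(0.1100) - 0.8900 × log₂(0.8900)
H(p) = 0.4999
C = 1 - 0.4999 = 0.5001 bits/use


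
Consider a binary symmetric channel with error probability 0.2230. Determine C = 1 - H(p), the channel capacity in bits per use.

For BSC with error probability p:
C = 1 - H(p) where H(p) is binary entropy
H(0.2230) = -0.2230 × log₂(0.2230) - 0.7770 × log₂(0.7770)
H(p) = 0.7656
C = 1 - 0.7656 = 0.2344 bits/use


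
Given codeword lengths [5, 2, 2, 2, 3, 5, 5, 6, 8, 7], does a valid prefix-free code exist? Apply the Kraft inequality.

Kraft inequality: Σ 2^(-l_i) ≤ 1 for prefix-free code
Calculating: 2^(-5) + 2^(-2) + 2^(-2) + 2^(-2) + 2^(-3) + 2^(-5) + 2^(-5) + 2^(-6) + 2^(-8) + 2^(-7)
= 0.03125 + 0.25 + 0.25 + 0.25 + 0.125 + 0.03125 + 0.03125 + 0.015625 + 0.00390625 + 0.0078125
= 0.9961
Since 0.9961 ≤ 1, prefix-free code exists


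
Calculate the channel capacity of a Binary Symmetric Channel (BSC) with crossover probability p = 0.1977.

For BSC with error probability p:
C = 1 - H(p) where H(p) is binary entropy
H(0.1977) = -0.1977 × log₂(0.1977) - 0.8023 × log₂(0.8023)
H(p) = 0.7173
C = 1 - 0.7173 = 0.2827 bits/use


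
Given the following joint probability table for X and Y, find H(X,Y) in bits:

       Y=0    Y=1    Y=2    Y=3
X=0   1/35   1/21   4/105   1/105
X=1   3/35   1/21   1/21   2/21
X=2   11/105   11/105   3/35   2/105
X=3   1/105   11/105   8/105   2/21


H(X,Y) = -Σ p(x,y) log₂ p(x,y)
  p(0,0)=1/35: -0.0286 × log₂(0.0286) = 0.1466
  p(0,1)=1/21: -0.0476 × log₂(0.0476) = 0.2092
  p(0,2)=4/105: -0.0381 × log₂(0.0381) = 0.1796
  p(0,3)=1/105: -0.0095 × log₂(0.0095) = 0.0639
  p(1,0)=3/35: -0.0857 × log₂(0.0857) = 0.3038
  p(1,1)=1/21: -0.0476 × log₂(0.0476) = 0.2092
  p(1,2)=1/21: -0.0476 × log₂(0.0476) = 0.2092
  p(1,3)=2/21: -0.0952 × log₂(0.0952) = 0.3231
  p(2,0)=11/105: -0.1048 × log₂(0.1048) = 0.3410
  p(2,1)=11/105: -0.1048 × log₂(0.1048) = 0.3410
  p(2,2)=3/35: -0.0857 × log₂(0.0857) = 0.3038
  p(2,3)=2/105: -0.0190 × log₂(0.0190) = 0.1088
  p(3,0)=1/105: -0.0095 × log₂(0.0095) = 0.0639
  p(3,1)=11/105: -0.1048 × log₂(0.1048) = 0.3410
  p(3,2)=8/105: -0.0762 × log₂(0.0762) = 0.2830
  p(3,3)=2/21: -0.0952 × log₂(0.0952) = 0.3231
H(X,Y) = 3.7500 bits


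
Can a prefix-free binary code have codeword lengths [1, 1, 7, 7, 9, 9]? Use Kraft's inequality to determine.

Kraft inequality: Σ 2^(-l_i) ≤ 1 for prefix-free code
Calculating: 2^(-1) + 2^(-1) + 2^(-7) + 2^(-7) + 2^(-9) + 2^(-9)
= 0.5 + 0.5 + 0.0078125 + 0.0078125 + 0.001953125 + 0.001953125
= 1.0195
Since 1.0195 > 1, prefix-free code does not exist


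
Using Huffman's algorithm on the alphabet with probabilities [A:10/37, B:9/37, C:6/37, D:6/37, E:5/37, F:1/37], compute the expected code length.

Huffman tree construction:
Combine smallest probabilities repeatedly
Resulting codes:
  A: 10 (length 2)
  B: 01 (length 2)
  C: 110 (length 3)
  D: 111 (length 3)
  E: 001 (length 3)
  F: 000 (length 3)
Average length = Σ p(s) × length(s) = 2.4865 bits


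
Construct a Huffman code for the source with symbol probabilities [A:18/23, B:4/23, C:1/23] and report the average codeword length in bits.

Huffman tree construction:
Combine smallest probabilities repeatedly
Resulting codes:
  A: 1 (length 1)
  B: 01 (length 2)
  C: 00 (length 2)
Average length = Σ p(s) × length(s) = 1.2174 bits


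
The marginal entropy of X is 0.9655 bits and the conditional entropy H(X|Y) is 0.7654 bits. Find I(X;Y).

I(X;Y) = H(X) - H(X|Y)
I(X;Y) = 0.9655 - 0.7654 = 0.2001 bits


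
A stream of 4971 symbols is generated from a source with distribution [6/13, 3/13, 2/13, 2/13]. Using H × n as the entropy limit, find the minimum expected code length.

Entropy H = 1.8339 bits/symbol
Minimum bits = H × n = 1.8339 × 4971
= 9116.45 bits


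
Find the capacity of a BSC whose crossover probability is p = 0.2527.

For BSC with error probability p:
C = 1 - H(p) where H(p) is binary entropy
H(0.2527) = -0.2527 × log₂(0.2527) - 0.7473 × log₂(0.7473)
H(p) = 0.8155
C = 1 - 0.8155 = 0.1845 bits/use


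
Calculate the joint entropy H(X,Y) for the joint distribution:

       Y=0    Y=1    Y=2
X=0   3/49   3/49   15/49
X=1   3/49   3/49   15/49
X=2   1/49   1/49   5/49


H(X,Y) = -Σ p(x,y) log₂ p(x,y)
  p(0,0)=3/49: -0.0612 × log₂(0.0612) = 0.2467
  p(0,1)=3/49: -0.0612 × log₂(0.0612) = 0.2467
  p(0,2)=15/49: -0.3061 × log₂(0.3061) = 0.5228
  p(1,0)=3/49: -0.0612 × log₂(0.0612) = 0.2467
  p(1,1)=3/49: -0.0612 × log₂(0.0612) = 0.2467
  p(1,2)=15/49: -0.3061 × log₂(0.3061) = 0.5228
  p(2,0)=1/49: -0.0204 × log₂(0.0204) = 0.1146
  p(2,1)=1/49: -0.0204 × log₂(0.0204) = 0.1146
  p(2,2)=5/49: -0.1020 × log₂(0.1020) = 0.3360
H(X,Y) = 2.5977 bits


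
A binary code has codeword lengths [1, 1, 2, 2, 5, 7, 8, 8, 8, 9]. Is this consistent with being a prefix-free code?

Kraft inequality: Σ 2^(-l_i) ≤ 1 for prefix-free code
Calculating: 2^(-1) + 2^(-1) + 2^(-2) + 2^(-2) + 2^(-5) + 2^(-7) + 2^(-8) + 2^(-8) + 2^(-8) + 2^(-9)
= 0.5 + 0.5 + 0.25 + 0.25 + 0.03125 + 0.0078125 + 0.00390625 + 0.00390625 + 0.00390625 + 0.001953125
= 1.5527
Since 1.5527 > 1, prefix-free code does not exist


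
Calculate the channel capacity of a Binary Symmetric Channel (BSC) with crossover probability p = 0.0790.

For BSC with error probability p:
C = 1 - H(p) where H(p) is binary entropy
H(0.0790) = -0.0790 × log₂(0.0790) - 0.9210 × log₂(0.9210)
H(p) = 0.3986
C = 1 - 0.3986 = 0.6014 bits/use


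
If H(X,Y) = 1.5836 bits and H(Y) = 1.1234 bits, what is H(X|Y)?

Chain rule: H(X,Y) = H(X|Y) + H(Y)
H(X|Y) = H(X,Y) - H(Y) = 1.5836 - 1.1234 = 0.4602 bits


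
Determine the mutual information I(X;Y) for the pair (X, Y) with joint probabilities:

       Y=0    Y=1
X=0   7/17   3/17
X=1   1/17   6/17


H(X) = 0.9774, H(Y) = 0.9975, H(X,Y) = 1.7395
I(X;Y) = H(X) + H(Y) - H(X,Y) = 0.2355 bits


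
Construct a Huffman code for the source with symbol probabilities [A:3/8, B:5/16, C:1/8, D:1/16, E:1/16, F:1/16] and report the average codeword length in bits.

Huffman tree construction:
Combine smallest probabilities repeatedly
Resulting codes:
  A: 0 (length 1)
  B: 10 (length 2)
  C: 1111 (length 4)
  D: 1100 (length 4)
  E: 1101 (length 4)
  F: 1110 (length 4)
Average length = Σ p(s) × length(s) = 2.2500 bits


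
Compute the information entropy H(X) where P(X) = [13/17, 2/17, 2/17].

H(X) = -Σ p(x) log₂ p(x)
  -13/17 × log₂(13/17) = 0.2960
  -2/17 × log₂(2/17) = 0.3632
  -2/17 × log₂(2/17) = 0.3632
H(X) = 1.0224 bits


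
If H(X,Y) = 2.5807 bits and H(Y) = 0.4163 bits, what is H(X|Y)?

Chain rule: H(X,Y) = H(X|Y) + H(Y)
H(X|Y) = H(X,Y) - H(Y) = 2.5807 - 0.4163 = 2.1644 bits


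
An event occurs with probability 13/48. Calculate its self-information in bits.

Information content I(x) = -log₂(p(x))
I = -log₂(13/48) = -log₂(0.2708)
I = 1.8845 bits


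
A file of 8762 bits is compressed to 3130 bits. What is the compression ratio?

Compression ratio = Original / Compressed
= 8762 / 3130 = 2.80:1


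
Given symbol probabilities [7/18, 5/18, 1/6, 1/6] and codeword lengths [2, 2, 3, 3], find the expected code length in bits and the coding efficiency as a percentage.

Average length L = Σ p_i × l_i = 2.3333 bits
Entropy H = 1.9049 bits
Efficiency η = H/L × 100% = 81.64%


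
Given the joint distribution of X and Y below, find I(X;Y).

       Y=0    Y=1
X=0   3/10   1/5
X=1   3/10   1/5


H(X) = 1.0000, H(Y) = 0.9710, H(X,Y) = 1.9710
I(X;Y) = H(X) + H(Y) - H(X,Y) = 0.0000 bits


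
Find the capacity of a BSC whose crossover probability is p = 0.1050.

For BSC with error probability p:
C = 1 - H(p) where H(p) is binary entropy
H(0.1050) = -0.1050 × log₂(0.1050) - 0.8950 × log₂(0.8950)
H(p) = 0.4846
C = 1 - 0.4846 = 0.5154 bits/use


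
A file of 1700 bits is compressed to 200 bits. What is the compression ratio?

Compression ratio = Original / Compressed
= 1700 / 200 = 8.50:1


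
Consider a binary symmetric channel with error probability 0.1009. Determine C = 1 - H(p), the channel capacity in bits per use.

For BSC with error probability p:
C = 1 - H(p) where H(p) is binary entropy
H(0.1009) = -0.1009 × log₂(0.1009) - 0.8991 × log₂(0.8991)
H(p) = 0.4718
C = 1 - 0.4718 = 0.5282 bits/use


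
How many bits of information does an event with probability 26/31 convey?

Information content I(x) = -log₂(p(x))
I = -log₂(26/31) = -log₂(0.8387)
I = 0.2538 bits


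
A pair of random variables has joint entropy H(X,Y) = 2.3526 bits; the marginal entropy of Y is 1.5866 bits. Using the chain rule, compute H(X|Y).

Chain rule: H(X,Y) = H(X|Y) + H(Y)
H(X|Y) = H(X,Y) - H(Y) = 2.3526 - 1.5866 = 0.766 bits


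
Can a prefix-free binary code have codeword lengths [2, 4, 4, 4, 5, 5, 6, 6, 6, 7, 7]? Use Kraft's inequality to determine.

Kraft inequality: Σ 2^(-l_i) ≤ 1 for prefix-free code
Calculating: 2^(-2) + 2^(-4) + 2^(-4) + 2^(-4) + 2^(-5) + 2^(-5) + 2^(-6) + 2^(-6) + 2^(-6) + 2^(-7) + 2^(-7)
= 0.25 + 0.0625 + 0.0625 + 0.0625 + 0.03125 + 0.03125 + 0.015625 + 0.015625 + 0.015625 + 0.0078125 + 0.0078125
= 0.5625
Since 0.5625 ≤ 1, prefix-free code exists


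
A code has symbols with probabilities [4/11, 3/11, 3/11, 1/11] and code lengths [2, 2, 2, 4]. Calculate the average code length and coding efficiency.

Average length L = Σ p_i × l_i = 2.1818 bits
Entropy H = 1.8676 bits
Efficiency η = H/L × 100% = 85.60%


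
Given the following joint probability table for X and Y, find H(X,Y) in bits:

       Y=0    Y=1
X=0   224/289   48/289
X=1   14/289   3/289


H(X,Y) = -Σ p(x,y) log₂ p(x,y)
  p(0,0)=224/289: -0.7751 × log₂(0.7751) = 0.2849
  p(0,1)=48/289: -0.1661 × log₂(0.1661) = 0.4302
  p(1,0)=14/289: -0.0484 × log₂(0.0484) = 0.2116
  p(1,1)=3/289: -0.0104 × log₂(0.0104) = 0.0684
H(X,Y) = 0.9951 bits


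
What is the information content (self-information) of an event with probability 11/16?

Information content I(x) = -log₂(p(x))
I = -log₂(11/16) = -log₂(0.6875)
I = 0.5406 bits


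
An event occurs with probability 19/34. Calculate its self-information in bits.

Information content I(x) = -log₂(p(x))
I = -log₂(19/34) = -log₂(0.5588)
I = 0.8395 bits


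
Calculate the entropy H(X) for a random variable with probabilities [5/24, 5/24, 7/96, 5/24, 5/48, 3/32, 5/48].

H(X) = -Σ p(x) log₂ p(x)
  -5/24 × log₂(5/24) = 0.4715
  -5/24 × log₂(5/24) = 0.4715
  -7/96 × log₂(7/96) = 0.2755
  -5/24 × log₂(5/24) = 0.4715
  -5/48 × log₂(5/48) = 0.3399
  -3/32 × log₂(3/32) = 0.3202
  -5/48 × log₂(5/48) = 0.3399
H(X) = 2.6898 bits


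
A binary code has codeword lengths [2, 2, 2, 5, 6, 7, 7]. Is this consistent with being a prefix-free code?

Kraft inequality: Σ 2^(-l_i) ≤ 1 for prefix-free code
Calculating: 2^(-2) + 2^(-2) + 2^(-2) + 2^(-5) + 2^(-6) + 2^(-7) + 2^(-7)
= 0.25 + 0.25 + 0.25 + 0.03125 + 0.015625 + 0.0078125 + 0.0078125
= 0.8125
Since 0.8125 ≤ 1, prefix-free code exists


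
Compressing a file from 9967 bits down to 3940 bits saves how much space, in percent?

Space savings = (1 - Compressed/Original) × 100%
= (1 - 3940/9967) × 100%
= 60.47%


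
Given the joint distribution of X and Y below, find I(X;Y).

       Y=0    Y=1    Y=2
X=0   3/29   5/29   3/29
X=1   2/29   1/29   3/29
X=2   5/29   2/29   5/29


H(X) = 1.5275, H(Y) = 1.5727, H(X,Y) = 3.0272
I(X;Y) = H(X) + H(Y) - H(X,Y) = 0.0731 bits


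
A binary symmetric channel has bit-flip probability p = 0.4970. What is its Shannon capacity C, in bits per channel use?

For BSC with error probability p:
C = 1 - H(p) where H(p) is binary entropy
H(0.4970) = -0.4970 × log₂(0.4970) - 0.5030 × log₂(0.5030)
H(p) = 1.0000
C = 1 - 1.0000 = 0.0000 bits/use


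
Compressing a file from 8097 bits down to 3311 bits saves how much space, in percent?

Space savings = (1 - Compressed/Original) × 100%
= (1 - 3311/8097) × 100%
= 59.11%
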